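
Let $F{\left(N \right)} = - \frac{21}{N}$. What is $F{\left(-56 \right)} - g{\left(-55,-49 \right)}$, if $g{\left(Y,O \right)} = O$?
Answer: $\frac{395}{8} \approx 49.375$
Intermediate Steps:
$F{\left(-56 \right)} - g{\left(-55,-49 \right)} = - \frac{21}{-56} - -49 = \left(-21\right) \left(- \frac{1}{56}\right) + 49 = \frac{3}{8} + 49 = \frac{395}{8}$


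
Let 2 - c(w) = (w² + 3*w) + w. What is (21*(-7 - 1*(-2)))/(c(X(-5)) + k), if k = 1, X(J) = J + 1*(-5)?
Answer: 35/19 ≈ 1.8421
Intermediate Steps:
X(J) = -5 + J (X(J) = J - 5 = -5 + J)
c(w) = 2 - w² - 4*w (c(w) = 2 - ((w² + 3*w) + w) = 2 - (w² + 4*w) = 2 + (-w² - 4*w) = 2 - w² - 4*w)
(21*(-7 - 1*(-2)))/(c(X(-5)) + k) = (21*(-7 - 1*(-2)))/((2 - (-5 - 5)² - 4*(-5 - 5)) + 1) = (21*(-7 + 2))/((2 - 1*(-10)² - 4*(-10)) + 1) = (21*(-5))/((2 - 1*100 + 40) + 1) = -105/((2 - 100 + 40) + 1) = -105/(-58 + 1) = -105/(-57) = -105*(-1/57) = 35/19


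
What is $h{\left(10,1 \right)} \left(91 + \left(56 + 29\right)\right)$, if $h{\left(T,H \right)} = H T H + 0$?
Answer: $1760$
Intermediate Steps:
$h{\left(T,H \right)} = T H^{2}$ ($h{\left(T,H \right)} = T H^{2} + 0 = T H^{2}$)
$h{\left(10,1 \right)} \left(91 + \left(56 + 29\right)\right) = 10 \cdot 1^{2} \left(91 + \left(56 + 29\right)\right) = 10 \cdot 1 \left(91 + 85\right) = 10 \cdot 176 = 1760$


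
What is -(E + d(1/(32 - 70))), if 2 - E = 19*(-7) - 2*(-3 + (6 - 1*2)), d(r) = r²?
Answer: -197829/1444 ≈ -137.00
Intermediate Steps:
E = 137 (E = 2 - (19*(-7) - 2*(-3 + (6 - 1*2))) = 2 - (-133 - 2*(-3 + (6 - 2))) = 2 - (-133 - 2*(-3 + 4)) = 2 - (-133 - 2*1) = 2 - (-133 - 2) = 2 - 1*(-135) = 2 + 135 = 137)
-(E + d(1/(32 - 70))) = -(137 + (1/(32 - 70))²) = -(137 + (1/(-38))²) = -(137 + (-1/38)²) = -(137 + 1/1444) = -1*197829/1444 = -197829/1444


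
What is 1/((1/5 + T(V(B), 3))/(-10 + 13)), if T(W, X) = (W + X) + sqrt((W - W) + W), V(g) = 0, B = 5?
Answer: 15/16 ≈ 0.93750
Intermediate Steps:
T(W, X) = W + X + sqrt(W) (T(W, X) = (W + X) + sqrt(0 + W) = (W + X) + sqrt(W) = W + X + sqrt(W))
1/((1/5 + T(V(B), 3))/(-10 + 13)) = 1/((1/5 + (0 + 3 + sqrt(0)))/(-10 + 13)) = 1/((1/5 + (0 + 3 + 0))/3) = 1/((1/5 + 3)*(1/3)) = 1/((16/5)*(1/3)) = 1/(16/15) = 15/16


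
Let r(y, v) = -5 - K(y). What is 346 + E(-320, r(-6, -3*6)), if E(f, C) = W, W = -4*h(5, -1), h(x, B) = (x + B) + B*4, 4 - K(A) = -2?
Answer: 346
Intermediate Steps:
K(A) = 6 (K(A) = 4 - 1*(-2) = 4 + 2 = 6)
h(x, B) = x + 5*B (h(x, B) = (B + x) + 4*B = x + 5*B)
r(y, v) = -11 (r(y, v) = -5 - 1*6 = -5 - 6 = -11)
W = 0 (W = -4*(5 + 5*(-1)) = -4*(5 - 5) = -4*0 = 0)
E(f, C) = 0
346 + E(-320, r(-6, -3*6)) = 346 + 0 = 346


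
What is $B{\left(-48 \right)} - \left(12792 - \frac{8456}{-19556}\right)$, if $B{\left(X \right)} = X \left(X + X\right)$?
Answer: $- \frac{40013690}{4889} \approx -8184.4$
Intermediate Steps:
$B{\left(X \right)} = 2 X^{2}$ ($B{\left(X \right)} = X 2 X = 2 X^{2}$)
$B{\left(-48 \right)} - \left(12792 - \frac{8456}{-19556}\right) = 2 \left(-48\right)^{2} - \left(12792 - \frac{8456}{-19556}\right) = 2 \cdot 2304 + \left(-12792 + 8456 \left(- \frac{1}{19556}\right)\right) = 4608 - \frac{62542202}{4889} = - \frac{40013690}{4889}$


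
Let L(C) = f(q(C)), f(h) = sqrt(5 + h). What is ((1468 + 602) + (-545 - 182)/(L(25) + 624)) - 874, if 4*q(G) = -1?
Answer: 1860937468/1557485 + 1454*sqrt(19)/1557485 ≈ 1194.8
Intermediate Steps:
q(G) = -1/4 (q(G) = (1/4)*(-1) = -1/4)
L(C) = sqrt(19)/2 (L(C) = sqrt(5 - 1/4) = sqrt(19/4) = sqrt(19)/2)
((1468 + 602) + (-545 - 182)/(L(25) + 624)) - 874 = ((1468 + 602) + (-545 - 182)/(sqrt(19)/2 + 624)) - 874 = (2070 - 727/(624 + sqrt(19)/2)) - 874 = 1196 - 727/(624 + sqrt(19)/2)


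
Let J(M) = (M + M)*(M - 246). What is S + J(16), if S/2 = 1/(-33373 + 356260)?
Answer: -2376448318/322887 ≈ -7360.0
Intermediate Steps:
J(M) = 2*M*(-246 + M) (J(M) = (2*M)*(-246 + M) = 2*M*(-246 + M))
S = 2/322887 (S = 2/(-33373 + 356260) = 2/322887 ≈ 6.1941e-6)
S + J(16) = 2/322887 + 2*16*(-246 + 16) = 2/322887 + 2*16*(-230) = 2/322887 - 7360 = -2376448318/322887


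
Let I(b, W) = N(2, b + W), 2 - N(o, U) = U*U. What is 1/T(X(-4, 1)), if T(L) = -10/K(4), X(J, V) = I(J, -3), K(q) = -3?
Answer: 3/10 ≈ 0.30000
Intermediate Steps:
N(o, U) = 2 - U² (N(o, U) = 2 - U*U = 2 - U²)
I(b, W) = 2 - (W + b)² (I(b, W) = 2 - (b + W)² = 2 - (W + b)²)
X(J, V) = 2 - (-3 + J)²
T(L) = 10/3 (T(L) = -10/(-3) = -10*(-⅓) = 10/3)
1/T(X(-4, 1)) = 1/(10/3) = 3/10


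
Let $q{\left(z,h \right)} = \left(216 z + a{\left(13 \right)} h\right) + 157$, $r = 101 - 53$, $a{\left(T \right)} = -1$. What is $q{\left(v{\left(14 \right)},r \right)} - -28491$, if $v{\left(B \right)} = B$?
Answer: $31624$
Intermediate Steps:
$r = 48$
$q{\left(z,h \right)} = 157 - h + 216 z$ ($q{\left(z,h \right)} = \left(216 z - h\right) + 157 = \left(- h + 216 z\right) + 157 = 157 - h + 216 z$)
$q{\left(v{\left(14 \right)},r \right)} - -28491 = \left(157 - 48 + 216 \cdot 14\right) - -28491 = \left(157 - 48 + 3024\right) + 28491 = 3133 + 28491 = 31624$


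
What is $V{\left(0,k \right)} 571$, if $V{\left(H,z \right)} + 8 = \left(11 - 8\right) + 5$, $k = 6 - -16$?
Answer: $0$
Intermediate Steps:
$k = 22$ ($k = 6 + 16 = 22$)
$V{\left(H,z \right)} = 0$ ($V{\left(H,z \right)} = -8 + \left(\left(11 - 8\right) + 5\right) = -8 + \left(3 + 5\right) = -8 + 8 = 0$)
$V{\left(0,k \right)} 571 = 0 \cdot 571 = 0$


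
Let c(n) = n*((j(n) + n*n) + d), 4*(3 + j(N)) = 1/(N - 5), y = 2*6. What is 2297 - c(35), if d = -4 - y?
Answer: -957919/24 ≈ -39913.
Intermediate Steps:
y = 12
j(N) = -3 + 1/(4*(-5 + N)) (j(N) = -3 + 1/(4*(N - 5)) = -3 + 1/(4*(-5 + N)))
d = -16 (d = -4 - 1*12 = -4 - 12 = -16)
c(n) = n*(-16 + n² + (61 - 12*n)/(4*(-5 + n))) (c(n) = n*(((61 - 12*n)/(4*(-5 + n)) + n*n) - 16) = n*(((61 - 12*n)/(4*(-5 + n)) + n²) - 16) = n*((n² + (61 - 12*n)/(4*(-5 + n))) - 16) = n*(-16 + n² + (61 - 12*n)/(4*(-5 + n))))
2297 - c(35) = 2297 - 35*(381 - 76*35 - 20*35² + 4*35³)/(4*(-5 + 35)) = 2297 - 35*(381 - 2660 - 20*1225 + 4*42875)/(4*30) = 2297 - 35*(381 - 2660 - 24500 + 171500)/(4*30) = 2297 - 35*144721/(4*30) = 2297 - 1*1013047/24 = 2297 - 1013047/24 = -957919/24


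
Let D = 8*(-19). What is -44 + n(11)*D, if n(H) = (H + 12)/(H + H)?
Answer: -2232/11 ≈ -202.91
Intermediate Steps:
D = -152
n(H) = (12 + H)/(2*H) (n(H) = (12 + H)/((2*H)) = (12 + H)*(1/(2*H)) = (12 + H)/(2*H))
-44 + n(11)*D = -44 + ((1/2)*(12 + 11)/11)*(-152) = -44 + ((1/2)*(1/11)*23)*(-152) = -44 + (23/22)*(-152) = -44 - 1748/11 = -2232/11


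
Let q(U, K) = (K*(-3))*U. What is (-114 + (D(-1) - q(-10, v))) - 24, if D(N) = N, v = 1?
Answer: -169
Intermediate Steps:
q(U, K) = -3*K*U (q(U, K) = (-3*K)*U = -3*K*U)
(-114 + (D(-1) - q(-10, v))) - 24 = (-114 + (-1 - (-3)*(-10))) - 24 = (-114 + (-1 - 1*30)) - 24 = (-114 + (-1 - 30)) - 24 = (-114 - 31) - 24 = -145 - 24 = -169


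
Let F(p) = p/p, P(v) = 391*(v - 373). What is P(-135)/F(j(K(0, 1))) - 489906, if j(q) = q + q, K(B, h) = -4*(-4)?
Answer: -688534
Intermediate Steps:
K(B, h) = 16
j(q) = 2*q
P(v) = -145843 + 391*v (P(v) = 391*(-373 + v) = -145843 + 391*v)
F(p) = 1
P(-135)/F(j(K(0, 1))) - 489906 = (-145843 + 391*(-135))/1 - 489906 = (-145843 - 52785)*1 - 489906 = -198628*1 - 489906 = -198628 - 489906 = -688534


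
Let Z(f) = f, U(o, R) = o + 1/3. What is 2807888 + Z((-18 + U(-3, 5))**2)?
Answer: 25274836/9 ≈ 2.8083e+6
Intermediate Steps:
U(o, R) = 1/3 + o (U(o, R) = o + 1/3 = 1/3 + o)
2807888 + Z((-18 + U(-3, 5))**2) = 2807888 + (-18 + (1/3 - 3))**2 = 2807888 + (-18 - 8/3)**2 = 2807888 + (-62/3)**2 = 2807888 + 3844/9 = 25274836/9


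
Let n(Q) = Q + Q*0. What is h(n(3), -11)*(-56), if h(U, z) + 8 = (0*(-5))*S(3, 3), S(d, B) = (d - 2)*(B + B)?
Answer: 448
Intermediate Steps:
S(d, B) = 2*B*(-2 + d) (S(d, B) = (-2 + d)*(2*B) = 2*B*(-2 + d))
n(Q) = Q (n(Q) = Q + 0 = Q)
h(U, z) = -8 (h(U, z) = -8 + (0*(-5))*(2*3*(-2 + 3)) = -8 + 0*(2*3*1) = -8 + 0*6 = -8 + 0 = -8)
h(n(3), -11)*(-56) = -8*(-56) = 448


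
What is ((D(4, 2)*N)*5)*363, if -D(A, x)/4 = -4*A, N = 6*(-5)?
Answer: -3484800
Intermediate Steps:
N = -30
D(A, x) = 16*A (D(A, x) = -(-16)*A = 16*A)
((D(4, 2)*N)*5)*363 = (((16*4)*(-30))*5)*363 = ((64*(-30))*5)*363 = -1920*5*363 = -9600*363 = -3484800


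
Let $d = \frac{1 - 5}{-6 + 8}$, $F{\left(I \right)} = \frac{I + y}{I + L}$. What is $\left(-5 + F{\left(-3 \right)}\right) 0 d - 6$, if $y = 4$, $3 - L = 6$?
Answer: $-6$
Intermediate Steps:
$L = -3$ ($L = 3 - 6 = -3$)
$F{\left(I \right)} = \frac{4 + I}{-3 + I}$ ($F{\left(I \right)} = \frac{I + 4}{I - 3} = \frac{4 + I}{-3 + I}$)
$d = -2$ ($d = - \frac{4}{2} = \left(-4\right) \frac{1}{2} = -2$)
$\left(-5 + F{\left(-3 \right)}\right) 0 d - 6 = \left(-5 + \frac{4 - 3}{-3 - 3}\right) 0 \left(-2\right) - 6 = \left(-5 + \frac{1}{-6} \cdot 1\right) 0 \left(-2\right) - 6 = \left(-5 - \frac{1}{6}\right) 0 \left(-2\right) - 6 = \left(- \frac{31}{6}\right) 0 \left(-2\right) - 6 = 0 \left(-2\right) - 6 = 0 - 6 = -6$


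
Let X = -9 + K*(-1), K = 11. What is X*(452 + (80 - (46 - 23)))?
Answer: -10180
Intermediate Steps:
X = -20 (X = -9 + 11*(-1) = -9 - 11 = -20)
X*(452 + (80 - (46 - 23))) = -20*(452 + (80 - (46 - 23))) = -20*(452 + (80 - 1*23)) = -20*(452 + (80 - 23)) = -20*(452 + 57) = -20*509 = -10180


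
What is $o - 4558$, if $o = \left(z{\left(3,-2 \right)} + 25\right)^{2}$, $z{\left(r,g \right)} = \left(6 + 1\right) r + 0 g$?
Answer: $-2442$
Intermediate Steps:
$z{\left(r,g \right)} = 7 r$ ($z{\left(r,g \right)} = 7 r + 0 = 7 r$)
$o = 2116$ ($o = \left(7 \cdot 3 + 25\right)^{2} = \left(21 + 25\right)^{2} = 46^{2} = 2116$)
$o - 4558 = 2116 - 4558 = -2442$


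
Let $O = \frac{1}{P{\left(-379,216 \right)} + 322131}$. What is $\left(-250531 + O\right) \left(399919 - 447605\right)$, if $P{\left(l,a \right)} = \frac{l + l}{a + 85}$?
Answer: $\frac{1158371830147718532}{96960673} \approx 1.1947 \cdot 10^{10}$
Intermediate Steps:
$P{\left(l,a \right)} = \frac{2 l}{85 + a}$
$O = \frac{301}{96960673}$ ($O = \frac{1}{2 \left(-379\right) \frac{1}{85 + 216} + 322131} = \frac{1}{2 \left(-379\right) \frac{1}{301} + 322131} = \frac{1}{- \frac{758}{301} + 322131} = \frac{1}{\frac{96960673}{301}} = \frac{301}{96960673} \approx 3.1044 \cdot 10^{-6}$)
$\left(-250531 + O\right) \left(399919 - 447605\right) = \left(-250531 + \frac{301}{96960673}\right) \left(399919 - 447605\right) = \left(- \frac{24291654367062}{96960673}\right) \left(-47686\right) = \frac{1158371830147718532}{96960673}$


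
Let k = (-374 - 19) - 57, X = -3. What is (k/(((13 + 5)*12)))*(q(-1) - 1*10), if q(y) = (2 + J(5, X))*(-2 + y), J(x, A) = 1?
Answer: 475/12 ≈ 39.583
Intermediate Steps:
q(y) = -6 + 3*y (q(y) = (2 + 1)*(-2 + y) = 3*(-2 + y) = -6 + 3*y)
k = -450 (k = -393 - 57 = -450)
(k/(((13 + 5)*12)))*(q(-1) - 1*10) = (-450*1/(12*(13 + 5)))*((-6 + 3*(-1)) - 1*10) = (-450/(18*12))*((-6 - 3) - 10) = (-450/216)*(-9 - 10) = -450*1/216*(-19) = -25/12*(-19) = 475/12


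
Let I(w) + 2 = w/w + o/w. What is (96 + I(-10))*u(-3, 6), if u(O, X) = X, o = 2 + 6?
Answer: 2826/5 ≈ 565.20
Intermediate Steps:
o = 8
I(w) = -1 + 8/w (I(w) = -2 + (w/w + 8/w) = -2 + (1 + 8/w) = -1 + 8/w)
(96 + I(-10))*u(-3, 6) = (96 + (8 - 1*(-10))/(-10))*6 = (96 - (8 + 10)/10)*6 = (96 - ⅒*18)*6 = (96 - 9/5)*6 = (471/5)*6 = 2826/5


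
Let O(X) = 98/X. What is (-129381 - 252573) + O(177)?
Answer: -67605760/177 ≈ -3.8195e+5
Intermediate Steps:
(-129381 - 252573) + O(177) = (-129381 - 252573) + 98/177 = -381954 + 98*(1/177) = -381954 + 98/177 = -67605760/177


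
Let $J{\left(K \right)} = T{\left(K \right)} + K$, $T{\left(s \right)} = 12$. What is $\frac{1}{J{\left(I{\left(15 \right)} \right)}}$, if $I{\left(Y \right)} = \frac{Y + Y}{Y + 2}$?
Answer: $\frac{17}{234} \approx 0.07265$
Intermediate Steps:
$I{\left(Y \right)} = \frac{2 Y}{2 + Y}$
$J{\left(K \right)} = 12 + K$
$\frac{1}{J{\left(I{\left(15 \right)} \right)}} = \frac{1}{12 + 2 \cdot 15 \frac{1}{2 + 15}} = \frac{1}{12 + 2 \cdot 15 \cdot \frac{1}{17}} = \frac{1}{12 + \frac{30}{17}} = \frac{1}{\frac{234}{17}} = \frac{17}{234}$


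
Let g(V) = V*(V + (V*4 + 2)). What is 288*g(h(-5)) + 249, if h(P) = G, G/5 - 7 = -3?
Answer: 587769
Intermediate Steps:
G = 20 (G = 35 + 5*(-3) = 35 - 15 = 20)
h(P) = 20
g(V) = V*(2 + 5*V) (g(V) = V*(V + (4*V + 2)) = V*(V + (2 + 4*V)) = V*(2 + 5*V))
288*g(h(-5)) + 249 = 288*(20*(2 + 5*20)) + 249 = 288*(20*(2 + 100)) + 249 = 288*(20*102) + 249 = 288*2040 + 249 = 587520 + 249 = 587769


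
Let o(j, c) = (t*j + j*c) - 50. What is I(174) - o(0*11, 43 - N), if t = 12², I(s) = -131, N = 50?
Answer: -81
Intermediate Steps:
t = 144
o(j, c) = -50 + 144*j + c*j (o(j, c) = (144*j + j*c) - 50 = (144*j + c*j) - 50 = -50 + 144*j + c*j)
I(174) - o(0*11, 43 - N) = -131 - (-50 + 144*(0*11) + (43 - 1*50)*(0*11)) = -131 - (-50 + 144*0 + (43 - 50)*0) = -131 - (-50 + 0 - 7*0) = -131 - (-50 + 0 + 0) = -131 - 1*(-50) = -131 + 50 = -81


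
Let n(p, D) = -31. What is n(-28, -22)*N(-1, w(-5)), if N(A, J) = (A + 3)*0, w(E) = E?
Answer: 0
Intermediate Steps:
N(A, J) = 0 (N(A, J) = (3 + A)*0 = 0)
n(-28, -22)*N(-1, w(-5)) = -31*0 = 0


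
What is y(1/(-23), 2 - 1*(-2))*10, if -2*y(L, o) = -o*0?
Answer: 0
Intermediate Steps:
y(L, o) = 0 (y(L, o) = -(-o)*0/2 = -½*0 = 0)
y(1/(-23), 2 - 1*(-2))*10 = 0*10 = 0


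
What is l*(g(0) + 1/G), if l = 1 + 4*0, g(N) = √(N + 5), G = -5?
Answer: -⅕ + √5 ≈ 2.0361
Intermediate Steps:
g(N) = √(5 + N)
l = 1 (l = 1 + 0 = 1)
l*(g(0) + 1/G) = 1*(√(5 + 0) + 1/(-5)) = 1*(√5 - ⅕) = 1*(-⅕ + √5) = -⅕ + √5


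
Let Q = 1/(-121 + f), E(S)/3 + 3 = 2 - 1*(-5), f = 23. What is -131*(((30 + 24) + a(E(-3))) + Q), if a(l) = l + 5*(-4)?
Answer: -590417/98 ≈ -6024.7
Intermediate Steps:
E(S) = 12 (E(S) = -9 + 3*(2 - 1*(-5)) = -9 + 3*(2 + 5) = -9 + 3*7 = -9 + 21 = 12)
a(l) = -20 + l (a(l) = l - 20 = -20 + l)
Q = -1/98 (Q = 1/(-121 + 23) = 1/(-98) = -1/98 ≈ -0.010204)
-131*(((30 + 24) + a(E(-3))) + Q) = -131*(((30 + 24) + (-20 + 12)) - 1/98) = -131*((54 - 8) - 1/98) = -131*(46 - 1/98) = -131*4507/98 = -590417/98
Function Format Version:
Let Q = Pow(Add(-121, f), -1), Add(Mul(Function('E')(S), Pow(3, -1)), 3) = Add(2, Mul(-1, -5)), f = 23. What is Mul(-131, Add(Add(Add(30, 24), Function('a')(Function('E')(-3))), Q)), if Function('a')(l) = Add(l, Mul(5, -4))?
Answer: Rational(-590417, 98) ≈ -6024.7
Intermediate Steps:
Function('E')(S) = 12 (Function('E')(S) = Add(-9, Mul(3, Add(2, Mul(-1, -5)))) = Add(-9, Mul(3, Add(2, 5))) = Add(-9, Mul(3, 7)) = Add(-9, 21) = 12)
Function('a')(l) = Add(-20, l) (Function('a')(l) = Add(l, -20) = Add(-20, l))
Q = Rational(-1, 98) (Q = Pow(Add(-121, 23), -1) = Pow(-98, -1) = Rational(-1, 98) ≈ -0.010204)
Mul(-131, Add(Add(Add(30, 24), Function('a')(Function('E')(-3))), Q)) = Mul(-131, Add(Add(Add(30, 24), Add(-20, 12)), Rational(-1, 98))) = Mul(-131, Add(Add(54, -8), Rational(-1, 98))) = Mul(-131, Add(46, Rational(-1, 98))) = Mul(-131, Rational(4507, 98)) = Rational(-590417, 98)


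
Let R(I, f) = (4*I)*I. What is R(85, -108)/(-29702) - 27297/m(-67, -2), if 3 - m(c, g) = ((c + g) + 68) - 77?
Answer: -5019237/14851 ≈ -337.97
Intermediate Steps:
m(c, g) = 12 - c - g (m(c, g) = 3 - (((c + g) + 68) - 77) = 3 - ((68 + c + g) - 77) = 3 - (-9 + c + g) = 3 + (9 - c - g) = 12 - c - g)
R(I, f) = 4*I²
R(85, -108)/(-29702) - 27297/m(-67, -2) = (4*85²)/(-29702) - 27297/(12 - 1*(-67) - 1*(-2)) = (4*7225)*(-1/29702) - 27297/(12 + 67 + 2) = 28900*(-1/29702) - 27297/81 = -14450/14851 - 27297*1/81 = -14450/14851 - 337 = -5019237/14851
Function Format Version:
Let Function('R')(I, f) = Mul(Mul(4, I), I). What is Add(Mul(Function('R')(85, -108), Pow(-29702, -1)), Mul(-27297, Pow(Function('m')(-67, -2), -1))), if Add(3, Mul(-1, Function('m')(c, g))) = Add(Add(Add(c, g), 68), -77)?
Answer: Rational(-5019237, 14851) ≈ -337.97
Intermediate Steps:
Function('m')(c, g) = Add(12, Mul(-1, c), Mul(-1, g)) (Function('m')(c, g) = Add(3, Mul(-1, Add(Add(Add(c, g), 68), -77))) = Add(3, Mul(-1, Add(Add(68, c, g), -77))) = Add(3, Mul(-1, Add(-9, c, g))) = Add(3, Add(9, Mul(-1, c), Mul(-1, g))) = Add(12, Mul(-1, c), Mul(-1, g)))
Function('R')(I, f) = Mul(4, Pow(I, 2))
Add(Mul(Function('R')(85, -108), Pow(-29702, -1)), Mul(-27297, Pow(Function('m')(-67, -2), -1))) = Add(Mul(Mul(4, Pow(85, 2)), Pow(-29702, -1)), Mul(-27297, Pow(Add(12, Mul(-1, -67), Mul(-1, -2)), -1))) = Add(Mul(Mul(4, 7225), Rational(-1, 29702)), Mul(-27297, Pow(Add(12, 67, 2), -1))) = Add(Mul(28900, Rational(-1, 29702)), Mul(-27297, Pow(81, -1))) = Add(Rational(-14450, 14851), Mul(-27297, Rational(1, 81))) = Add(Rational(-14450, 14851), -337) = Rational(-5019237, 14851)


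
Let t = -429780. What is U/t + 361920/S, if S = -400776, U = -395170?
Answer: 11786143/717689622 ≈ 0.016422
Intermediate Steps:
U/t + 361920/S = -395170/(-429780) + 361920/(-400776) = -395170*(-1/429780) + 361920*(-1/400776) = 39517/42978 - 15080/16699 = 11786143/717689622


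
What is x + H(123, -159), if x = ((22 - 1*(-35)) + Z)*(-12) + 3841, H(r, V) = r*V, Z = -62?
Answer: -15656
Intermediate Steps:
H(r, V) = V*r
x = 3901 (x = ((22 - 1*(-35)) - 62)*(-12) + 3841 = ((22 + 35) - 62)*(-12) + 3841 = (57 - 62)*(-12) + 3841 = -5*(-12) + 3841 = 60 + 3841 = 3901)
x + H(123, -159) = 3901 - 159*123 = 3901 - 19557 = -15656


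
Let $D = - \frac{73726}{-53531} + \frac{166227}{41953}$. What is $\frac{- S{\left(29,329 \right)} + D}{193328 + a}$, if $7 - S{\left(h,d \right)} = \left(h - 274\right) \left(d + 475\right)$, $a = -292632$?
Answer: $\frac{221189331964013}{111507768607036} \approx 1.9836$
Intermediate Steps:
$D = \frac{11991324415}{2245786043}$ ($D = \left(-73726\right) \left(- \frac{1}{53531}\right) + 166227 \cdot \frac{1}{41953} = \frac{73726}{53531} + \frac{166227}{41953} = \frac{11991324415}{2245786043} \approx 5.3395$)
$S{\left(h,d \right)} = 7 - \left(-274 + h\right) \left(475 + d\right)$ ($S{\left(h,d \right)} = 7 - \left(h - 274\right) \left(d + 475\right) = 7 - \left(-274 + h\right) \left(475 + d\right)$)
$\frac{- S{\left(29,329 \right)} + D}{193328 + a} = \frac{- (130157 - 13775 + 274 \cdot 329 - 329 \cdot 29) + \frac{11991324415}{2245786043}}{193328 - 292632} = \frac{- (130157 - 13775 + 90146 - 9541) + \frac{11991324415}{2245786043}}{-99304} = \left(\left(-1\right) 196987 + \frac{11991324415}{2245786043}\right) \left(- \frac{1}{99304}\right) = \left(-196987 + \frac{11991324415}{2245786043}\right) \left(- \frac{1}{99304}\right) = \left(- \frac{442378663928026}{2245786043}\right) \left(- \frac{1}{99304}\right) = \frac{221189331964013}{111507768607036}$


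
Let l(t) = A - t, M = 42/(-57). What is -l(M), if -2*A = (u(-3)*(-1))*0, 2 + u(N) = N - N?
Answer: -14/19 ≈ -0.73684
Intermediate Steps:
u(N) = -2 (u(N) = -2 + (N - N) = -2 + 0 = -2)
A = 0 (A = -(-2*(-1))*0/2 = -0 = -1/2*0 = 0)
M = -14/19 (M = 42*(-1/57) = -14/19 ≈ -0.73684)
l(t) = -t (l(t) = 0 - t = -t)
-l(M) = -(-1)*(-14)/19 = -1*14/19 = -14/19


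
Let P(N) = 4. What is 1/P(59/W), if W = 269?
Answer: ¼ ≈ 0.25000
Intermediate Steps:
1/P(59/W) = 1/4 = ¼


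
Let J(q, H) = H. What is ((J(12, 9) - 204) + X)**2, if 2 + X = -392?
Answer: 346921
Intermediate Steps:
X = -394 (X = -2 - 392 = -394)
((J(12, 9) - 204) + X)**2 = ((9 - 204) - 394)**2 = (-195 - 394)**2 = (-589)**2 = 346921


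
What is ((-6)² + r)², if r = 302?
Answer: 114244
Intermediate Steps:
((-6)² + r)² = ((-6)² + 302)² = (36 + 302)² = 338² = 114244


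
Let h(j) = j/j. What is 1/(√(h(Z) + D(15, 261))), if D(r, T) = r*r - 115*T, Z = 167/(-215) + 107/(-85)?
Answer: -I*√29789/29789 ≈ -0.0057939*I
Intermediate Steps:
Z = -1488/731 (Z = 167*(-1/215) + 107*(-1/85) = -167/215 - 107/85 = -1488/731 ≈ -2.0356)
D(r, T) = r² - 115*T
h(j) = 1
1/(√(h(Z) + D(15, 261))) = 1/(√(1 + (15² - 115*261))) = 1/(√(1 + (225 - 30015))) = 1/(√(1 - 29790)) = 1/(√(-29789)) = 1/(I*√29789) = -I*√29789/29789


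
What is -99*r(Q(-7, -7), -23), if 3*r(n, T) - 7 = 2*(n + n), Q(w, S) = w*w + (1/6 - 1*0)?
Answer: -6721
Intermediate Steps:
Q(w, S) = ⅙ + w² (Q(w, S) = w² + (⅙ + 0) = w² + ⅙ = ⅙ + w²)
r(n, T) = 7/3 + 4*n/3 (r(n, T) = 7/3 + (2*(n + n))/3 = 7/3 + (2*(2*n))/3 = 7/3 + (4*n)/3 = 7/3 + 4*n/3)
-99*r(Q(-7, -7), -23) = -99*(7/3 + 4*(⅙ + (-7)²)/3) = -99*(7/3 + 4*(⅙ + 49)/3) = -99*(7/3 + (4/3)*(295/6)) = -99*(7/3 + 590/9) = -99*611/9 = -6721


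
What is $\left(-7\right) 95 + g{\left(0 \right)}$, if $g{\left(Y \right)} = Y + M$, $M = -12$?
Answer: $-677$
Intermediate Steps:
$g{\left(Y \right)} = -12 + Y$ ($g{\left(Y \right)} = Y - 12 = -12 + Y$)
$\left(-7\right) 95 + g{\left(0 \right)} = \left(-7\right) 95 + \left(-12 + 0\right) = -665 - 12 = -677$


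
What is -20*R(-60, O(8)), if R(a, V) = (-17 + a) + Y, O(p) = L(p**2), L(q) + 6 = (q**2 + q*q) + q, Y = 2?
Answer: 1500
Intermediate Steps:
L(q) = -6 + q + 2*q**2 (L(q) = -6 + ((q**2 + q*q) + q) = -6 + ((q**2 + q**2) + q) = -6 + (2*q**2 + q) = -6 + (q + 2*q**2) = -6 + q + 2*q**2)
O(p) = -6 + p**2 + 2*p**4 (O(p) = -6 + p**2 + 2*(p**2)**2 = -6 + p**2 + 2*p**4)
R(a, V) = -15 + a (R(a, V) = (-17 + a) + 2 = -15 + a)
-20*R(-60, O(8)) = -20*(-15 - 60) = -20*(-75) = 1500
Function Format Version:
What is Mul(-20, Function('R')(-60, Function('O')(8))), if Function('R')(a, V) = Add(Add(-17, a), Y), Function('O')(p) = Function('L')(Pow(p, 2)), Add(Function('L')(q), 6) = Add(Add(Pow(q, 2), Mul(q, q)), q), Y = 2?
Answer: 1500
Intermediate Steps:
Function('L')(q) = Add(-6, q, Mul(2, Pow(q, 2))) (Function('L')(q) = Add(-6, Add(Add(Pow(q, 2), Mul(q, q)), q)) = Add(-6, Add(Add(Pow(q, 2), Pow(q, 2)), q)) = Add(-6, Add(Mul(2, Pow(q, 2)), q)) = Add(-6, Add(q, Mul(2, Pow(q, 2)))) = Add(-6, q, Mul(2, Pow(q, 2))))
Function('O')(p) = Add(-6, Pow(p, 2), Mul(2, Pow(p, 4))) (Function('O')(p) = Add(-6, Pow(p, 2), Mul(2, Pow(Pow(p, 2), 2))) = Add(-6, Pow(p, 2), Mul(2, Pow(p, 4))))
Function('R')(a, V) = Add(-15, a) (Function('R')(a, V) = Add(Add(-17, a), 2) = Add(-15, a))
Mul(-20, Function('R')(-60, Function('O')(8))) = Mul(-20, Add(-15, -60)) = Mul(-20, -75) = 1500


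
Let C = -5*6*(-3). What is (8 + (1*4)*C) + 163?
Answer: 531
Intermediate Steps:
C = 90 (C = -30*(-3) = 90)
(8 + (1*4)*C) + 163 = (8 + (1*4)*90) + 163 = (8 + 4*90) + 163 = (8 + 360) + 163 = 368 + 163 = 531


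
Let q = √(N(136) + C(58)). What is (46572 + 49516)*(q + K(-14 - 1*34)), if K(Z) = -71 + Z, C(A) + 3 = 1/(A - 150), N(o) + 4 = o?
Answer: -11434472 + 48044*√272941/23 ≈ -1.0343e+7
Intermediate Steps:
N(o) = -4 + o
C(A) = -3 + 1/(-150 + A) (C(A) = -3 + 1/(A - 150) = -3 + 1/(-150 + A))
q = √272941/46 (q = √((-4 + 136) + (451 - 3*58)/(-150 + 58)) = √(132 + (451 - 174)/(-92)) = √(132 - 1/92*277) = √(132 - 277/92) = √(11867/92) = √272941/46 ≈ 11.357)
(46572 + 49516)*(q + K(-14 - 1*34)) = (46572 + 49516)*(√272941/46 + (-71 + (-14 - 1*34))) = 96088*(√272941/46 + (-71 + (-14 - 34))) = 96088*(√272941/46 + (-71 - 48)) = 96088*(√272941/46 - 119) = 96088*(-119 + √272941/46) = -11434472 + 48044*√272941/23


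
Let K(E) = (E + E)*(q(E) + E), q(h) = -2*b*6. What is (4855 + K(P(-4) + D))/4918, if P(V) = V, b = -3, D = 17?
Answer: 6129/4918 ≈ 1.2462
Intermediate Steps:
q(h) = 36 (q(h) = -2*(-3)*6 = 6*6 = 36)
K(E) = 2*E*(36 + E) (K(E) = (E + E)*(36 + E) = (2*E)*(36 + E) = 2*E*(36 + E))
(4855 + K(P(-4) + D))/4918 = (4855 + 2*(-4 + 17)*(36 + (-4 + 17)))/4918 = (4855 + 2*13*(36 + 13))*(1/4918) = (4855 + 2*13*49)*(1/4918) = (4855 + 1274)*(1/4918) = 6129*(1/4918) = 6129/4918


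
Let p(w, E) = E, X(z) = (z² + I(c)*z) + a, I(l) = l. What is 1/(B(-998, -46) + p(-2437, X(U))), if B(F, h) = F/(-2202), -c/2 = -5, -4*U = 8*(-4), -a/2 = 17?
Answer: 1101/121609 ≈ 0.0090536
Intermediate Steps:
a = -34 (a = -2*17 = -34)
U = 8 (U = -2*(-4) = -¼*(-32) = 8)
c = 10 (c = -2*(-5) = 10)
B(F, h) = -F/2202 (B(F, h) = F*(-1/2202) = -F/2202)
X(z) = -34 + z² + 10*z (X(z) = (z² + 10*z) - 34 = -34 + z² + 10*z)
1/(B(-998, -46) + p(-2437, X(U))) = 1/(-1/2202*(-998) + (-34 + 8² + 10*8)) = 1/(499/1101 + (-34 + 64 + 80)) = 1/(499/1101 + 110) = 1/(121609/1101) = 1101/121609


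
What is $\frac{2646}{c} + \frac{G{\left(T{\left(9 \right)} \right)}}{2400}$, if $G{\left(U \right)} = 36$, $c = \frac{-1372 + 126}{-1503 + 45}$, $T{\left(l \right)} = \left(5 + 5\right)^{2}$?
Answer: $\frac{55112667}{17800} \approx 3096.2$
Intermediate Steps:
$T{\left(l \right)} = 100$ ($T{\left(l \right)} = 10^{2} = 100$)
$c = \frac{623}{729}$ ($c = - \frac{1246}{-1458} = \left(-1246\right) \left(- \frac{1}{1458}\right) = \frac{623}{729} \approx 0.8546$)
$\frac{2646}{c} + \frac{G{\left(T{\left(9 \right)} \right)}}{2400} = \frac{2646}{\frac{623}{729}} + \frac{36}{2400} = 2646 \cdot \frac{729}{623} + 36 \cdot \frac{1}{2400} = \frac{275562}{89} + \frac{3}{200} = \frac{55112667}{17800}$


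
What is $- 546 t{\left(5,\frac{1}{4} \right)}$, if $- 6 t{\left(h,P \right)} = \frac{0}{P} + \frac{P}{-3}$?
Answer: $- \frac{91}{12} \approx -7.5833$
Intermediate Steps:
$t{\left(h,P \right)} = \frac{P}{18}$ ($t{\left(h,P \right)} = - \frac{\frac{0}{P} + \frac{P}{-3}}{6} = - \frac{0 + P \left(- \frac{1}{3}\right)}{6} = - \frac{0 - \frac{P}{3}}{6} = - \frac{\left(- \frac{1}{3}\right) P}{6} = \frac{P}{18}$)
$- 546 t{\left(5,\frac{1}{4} \right)} = - 546 \frac{1}{18 \cdot 4} = - 546 \cdot \frac{1}{18} \cdot \frac{1}{4} = \left(-546\right) \frac{1}{72} = - \frac{91}{12}$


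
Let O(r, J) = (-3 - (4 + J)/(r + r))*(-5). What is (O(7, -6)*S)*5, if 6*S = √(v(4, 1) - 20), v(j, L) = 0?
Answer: 500*I*√5/21 ≈ 53.24*I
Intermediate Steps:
S = I*√5/3 (S = √(0 - 20)/6 = √(-20)/6 = (2*I*√5)/6 = I*√5/3 ≈ 0.74536*I)
O(r, J) = 15 + 5*(4 + J)/(2*r) (O(r, J) = (-3 - (4 + J)/(2*r))*(-5) = 15 + 5*(4 + J)/(2*r))
(O(7, -6)*S)*5 = (((5/2)*(4 - 6 + 6*7)/7)*(I*√5/3))*5 = (((5/2)*(⅐)*(4 - 6 + 42))*(I*√5/3))*5 = (((5/2)*(⅐)*40)*(I*√5/3))*5 = (100*(I*√5/3)/7)*5 = (100*I*√5/21)*5 = 500*I*√5/21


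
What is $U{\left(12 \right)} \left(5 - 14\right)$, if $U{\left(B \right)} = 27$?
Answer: $-243$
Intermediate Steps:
$U{\left(12 \right)} \left(5 - 14\right) = 27 \left(5 - 14\right) = 27 \left(-9\right) = -243$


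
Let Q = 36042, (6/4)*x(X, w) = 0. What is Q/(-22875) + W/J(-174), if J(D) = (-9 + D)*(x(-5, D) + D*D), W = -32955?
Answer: -362362739/230854500 ≈ -1.5697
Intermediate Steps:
x(X, w) = 0 (x(X, w) = (⅔)*0 = 0)
J(D) = D²*(-9 + D) (J(D) = (-9 + D)*(0 + D*D) = (-9 + D)*(0 + D²) = (-9 + D)*D² = D²*(-9 + D))
Q/(-22875) + W/J(-174) = 36042/(-22875) - 32955*1/(30276*(-9 - 174)) = 36042*(-1/22875) - 32955/(30276*(-183)) = -12014/7625 - 32955/(-5540508) = -12014/7625 - 32955*(-1/5540508) = -12014/7625 + 10985/1846836 = -362362739/230854500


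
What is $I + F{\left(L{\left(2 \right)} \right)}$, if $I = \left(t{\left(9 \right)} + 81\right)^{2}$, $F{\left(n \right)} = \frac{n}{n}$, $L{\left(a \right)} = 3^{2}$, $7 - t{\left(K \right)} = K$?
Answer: $6242$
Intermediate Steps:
$t{\left(K \right)} = 7 - K$
$L{\left(a \right)} = 9$
$F{\left(n \right)} = 1$
$I = 6241$ ($I = \left(\left(7 - 9\right) + 81\right)^{2} = \left(-2 + 81\right)^{2} = 79^{2} = 6241$)
$I + F{\left(L{\left(2 \right)} \right)} = 6241 + 1 = 6242$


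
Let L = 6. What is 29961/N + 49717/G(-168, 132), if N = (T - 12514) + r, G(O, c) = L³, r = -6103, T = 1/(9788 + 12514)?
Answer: 20497986999809/89682407928 ≈ 228.56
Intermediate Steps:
T = 1/22302 ≈ 4.4839e-5
G(O, c) = 216 (G(O, c) = 6³ = 216)
N = -415196333/22302 (N = (1/22302 - 12514) - 6103 = -279087227/22302 - 6103 = -415196333/22302 ≈ -18617.)
29961/N + 49717/G(-168, 132) = 29961/(-415196333/22302) + 49717/216 = 29961*(-22302/415196333) + 49717*(1/216) = -668190222/415196333 + 49717/216 = 20497986999809/89682407928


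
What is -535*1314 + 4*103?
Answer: -702578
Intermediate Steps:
-535*1314 + 4*103 = -702990 + 412 = -702578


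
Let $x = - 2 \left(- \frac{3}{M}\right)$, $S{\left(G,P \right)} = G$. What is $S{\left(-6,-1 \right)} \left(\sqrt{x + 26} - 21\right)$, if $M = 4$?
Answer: $126 - 3 \sqrt{110} \approx 94.536$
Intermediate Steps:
$x = \frac{3}{2}$ ($x = - 2 \left(- \frac{3}{4}\right) = - 2 \left(\left(-3\right) \frac{1}{4}\right) = \left(-2\right) \left(- \frac{3}{4}\right) = \frac{3}{2} \approx 1.5$)
$S{\left(-6,-1 \right)} \left(\sqrt{x + 26} - 21\right) = - 6 \left(\sqrt{\frac{3}{2} + 26} - 21\right) = - 6 \left(\sqrt{\frac{55}{2}} - 21\right) = - 6 \left(\frac{\sqrt{110}}{2} - 21\right) = - 6 \left(-21 + \frac{\sqrt{110}}{2}\right) = 126 - 3 \sqrt{110}$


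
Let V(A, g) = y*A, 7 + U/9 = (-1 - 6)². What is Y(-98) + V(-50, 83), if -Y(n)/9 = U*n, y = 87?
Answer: 329046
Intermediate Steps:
U = 378 (U = -63 + 9*(-1 - 6)² = -63 + 9*(-7)² = -63 + 9*49 = -63 + 441 = 378)
V(A, g) = 87*A
Y(n) = -3402*n
Y(-98) + V(-50, 83) = -3402*(-98) + 87*(-50) = 333396 - 4350 = 329046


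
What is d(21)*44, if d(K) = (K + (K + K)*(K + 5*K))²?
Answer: 1242030636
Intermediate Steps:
d(K) = (K + 12*K²)² (d(K) = (K + (2*K)*(6*K))² = (K + 12*K²)²)
d(21)*44 = (21²*(1 + 12*21)²)*44 = (441*(1 + 252)²)*44 = (441*253²)*44 = (441*64009)*44 = 28227969*44 = 1242030636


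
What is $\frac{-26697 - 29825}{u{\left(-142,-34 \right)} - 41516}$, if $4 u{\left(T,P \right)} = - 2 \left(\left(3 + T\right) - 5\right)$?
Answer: $\frac{28261}{20722} \approx 1.3638$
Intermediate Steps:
$u{\left(T,P \right)} = 1 - \frac{T}{2}$ ($u{\left(T,P \right)} = \frac{\left(-2\right) \left(\left(3 + T\right) - 5\right)}{4} = \frac{\left(-2\right) \left(-2 + T\right)}{4} = \frac{4 - 2 T}{4} = 1 - \frac{T}{2}$)
$\frac{-26697 - 29825}{u{\left(-142,-34 \right)} - 41516} = \frac{-26697 - 29825}{\left(1 - -71\right) - 41516} = - \frac{56522}{\left(1 + 71\right) - 41516} = - \frac{56522}{72 - 41516} = - \frac{56522}{-41444} = \left(-56522\right) \left(- \frac{1}{41444}\right) = \frac{28261}{20722}$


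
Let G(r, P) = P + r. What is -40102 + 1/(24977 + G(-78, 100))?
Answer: -1002509897/24999 ≈ -40102.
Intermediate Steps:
-40102 + 1/(24977 + G(-78, 100)) = -40102 + 1/(24977 + (100 - 78)) = -40102 + 1/(24977 + 22) = -40102 + 1/24999 = -1002509897/24999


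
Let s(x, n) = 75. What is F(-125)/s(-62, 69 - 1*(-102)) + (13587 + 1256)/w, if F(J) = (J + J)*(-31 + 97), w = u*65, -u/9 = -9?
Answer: -1143457/5265 ≈ -217.18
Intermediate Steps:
u = 81 (u = -9*(-9) = 81)
w = 5265 (w = 81*65 = 5265)
F(J) = 132*J (F(J) = (2*J)*66 = 132*J)
F(-125)/s(-62, 69 - 1*(-102)) + (13587 + 1256)/w = (132*(-125))/75 + (13587 + 1256)/5265 = -16500*1/75 + 14843*(1/5265) = -220 + 14843/5265 = -1143457/5265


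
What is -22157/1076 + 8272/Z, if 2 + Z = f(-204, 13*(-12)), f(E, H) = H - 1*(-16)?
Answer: -6023483/76396 ≈ -78.846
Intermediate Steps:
f(E, H) = 16 + H (f(E, H) = H + 16 = 16 + H)
Z = -142 (Z = -2 + (16 + 13*(-12)) = -2 + (16 - 156) = -2 - 140 = -142)
-22157/1076 + 8272/Z = -22157/1076 + 8272/(-142) = -22157*1/1076 + 8272*(-1/142) = -22157/1076 - 4136/71 = -6023483/76396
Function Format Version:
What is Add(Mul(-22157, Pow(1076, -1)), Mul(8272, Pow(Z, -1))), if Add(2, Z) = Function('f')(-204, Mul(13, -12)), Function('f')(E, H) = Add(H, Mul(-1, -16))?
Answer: Rational(-6023483, 76396) ≈ -78.846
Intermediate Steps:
Function('f')(E, H) = Add(16, H) (Function('f')(E, H) = Add(H, 16) = Add(16, H))
Z = -142 (Z = Add(-2, Add(16, Mul(13, -12))) = Add(-2, Add(16, -156)) = Add(-2, -140) = -142)
Add(Mul(-22157, Pow(1076, -1)), Mul(8272, Pow(Z, -1))) = Add(Mul(-22157, Pow(1076, -1)), Mul(8272, Pow(-142, -1))) = Add(Mul(-22157, Rational(1, 1076)), Mul(8272, Rational(-1, 142))) = Add(Rational(-22157, 1076), Rational(-4136, 71)) = Rational(-6023483, 76396)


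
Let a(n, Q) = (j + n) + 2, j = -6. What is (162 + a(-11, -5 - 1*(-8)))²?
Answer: 21609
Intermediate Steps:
a(n, Q) = -4 + n (a(n, Q) = (-6 + n) + 2 = -4 + n)
(162 + a(-11, -5 - 1*(-8)))² = (162 + (-4 - 11))² = (162 - 15)² = 147² = 21609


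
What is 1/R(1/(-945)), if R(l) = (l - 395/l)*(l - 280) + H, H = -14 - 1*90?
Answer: -893025/93336739279874 ≈ -9.5678e-9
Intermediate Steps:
H = -104 (H = -14 - 90 = -104)
R(l) = -104 + (-280 + l)*(l - 395/l) (R(l) = (l - 395/l)*(l - 280) - 104 = (l - 395/l)*(-280 + l) - 104 = (-280 + l)*(l - 395/l) - 104 = -104 + (-280 + l)*(l - 395/l))
1/R(1/(-945)) = 1/(-499 + (1/(-945))**2 - 280/(-945) + 110600/(1/(-945))) = 1/(-499 + (-1/945)**2 - 280*(-1/945) + 110600/(-1/945)) = 1/(-499 + 1/893025 + 8/27 + 110600*(-945)) = 1/(-499 + 1/893025 + 8/27 - 104517000) = 1/(-93336739279874/893025) = -893025/93336739279874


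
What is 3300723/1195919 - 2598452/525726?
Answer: -686131108745/314362856097 ≈ -2.1826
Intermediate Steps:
3300723/1195919 - 2598452/525726 = 3300723*(1/1195919) - 2598452*1/525726 = 3300723/1195919 - 1299226/262863 = -686131108745/314362856097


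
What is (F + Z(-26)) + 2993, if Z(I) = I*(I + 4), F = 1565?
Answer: 5130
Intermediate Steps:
Z(I) = I*(4 + I)
(F + Z(-26)) + 2993 = (1565 - 26*(4 - 26)) + 2993 = (1565 - 26*(-22)) + 2993 = (1565 + 572) + 2993 = 2137 + 2993 = 5130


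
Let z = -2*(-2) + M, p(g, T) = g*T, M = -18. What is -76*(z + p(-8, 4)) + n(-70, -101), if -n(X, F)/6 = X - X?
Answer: 3496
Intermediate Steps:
n(X, F) = 0 (n(X, F) = -6*(X - X) = -6*0 = 0)
p(g, T) = T*g
z = -14 (z = -2*(-2) - 18 = 4 - 18 = -14)
-76*(z + p(-8, 4)) + n(-70, -101) = -76*(-14 + 4*(-8)) + 0 = -76*(-14 - 32) + 0 = -76*(-46) + 0 = 3496 + 0 = 3496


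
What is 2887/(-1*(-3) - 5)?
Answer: -2887/2 ≈ -1443.5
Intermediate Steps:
2887/(-1*(-3) - 5) = 2887/(3 - 5) = 2887/(-2) = 2887*(-½) = -2887/2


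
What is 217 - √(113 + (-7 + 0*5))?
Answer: 217 - √106 ≈ 206.70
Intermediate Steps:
217 - √(113 + (-7 + 0*5)) = 217 - √(113 + (-7 + 0)) = 217 - √(113 - 7) = 217 - √106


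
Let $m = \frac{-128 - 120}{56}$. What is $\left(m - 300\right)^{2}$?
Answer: $\frac{4541161}{49} \approx 92677.0$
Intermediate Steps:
$m = - \frac{31}{7}$ ($m = \left(-128 - 120\right) \frac{1}{56} = \left(-248\right) \frac{1}{56} = - \frac{31}{7} \approx -4.4286$)
$\left(m - 300\right)^{2} = \left(- \frac{31}{7} - 300\right)^{2} = \left(- \frac{2131}{7}\right)^{2} = \frac{4541161}{49}$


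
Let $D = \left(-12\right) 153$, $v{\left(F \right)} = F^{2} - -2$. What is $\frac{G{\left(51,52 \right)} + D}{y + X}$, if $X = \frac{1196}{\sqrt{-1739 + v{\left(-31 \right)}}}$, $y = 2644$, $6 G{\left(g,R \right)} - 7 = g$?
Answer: $- \frac{702594086}{1017420291} - \frac{1638221 i \sqrt{194}}{2034840582} \approx -0.69056 - 0.011214 i$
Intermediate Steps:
$v{\left(F \right)} = 2 + F^{2}$ ($v{\left(F \right)} = F^{2} + 2 = 2 + F^{2}$)
$D = -1836$
$G{\left(g,R \right)} = \frac{7}{6} + \frac{g}{6}$
$X = - \frac{299 i \sqrt{194}}{97}$ ($X = \frac{1196}{\sqrt{-1739 + \left(2 + \left(-31\right)^{2}\right)}} = \frac{1196}{\sqrt{-1739 + \left(2 + 961\right)}} = \frac{1196}{\sqrt{-1739 + 963}} = \frac{1196}{\sqrt{-776}} = \frac{1196}{2 i \sqrt{194}} = 1196 \left(- \frac{i \sqrt{194}}{388}\right) = - \frac{299 i \sqrt{194}}{97} \approx - 42.934 i$)
$\frac{G{\left(51,52 \right)} + D}{y + X} = \frac{\left(\frac{7}{6} + \frac{1}{6} \cdot 51\right) - 1836}{2644 - \frac{299 i \sqrt{194}}{97}} = \frac{\left(\frac{7}{6} + \frac{17}{2}\right) - 1836}{2644 - \frac{299 i \sqrt{194}}{97}} = \frac{\frac{29}{3} - 1836}{2644 - \frac{299 i \sqrt{194}}{97}} = - \frac{5479}{3 \left(2644 - \frac{299 i \sqrt{194}}{97}\right)}$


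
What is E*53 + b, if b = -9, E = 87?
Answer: 4602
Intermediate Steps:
E*53 + b = 87*53 - 9 = 4611 - 9 = 4602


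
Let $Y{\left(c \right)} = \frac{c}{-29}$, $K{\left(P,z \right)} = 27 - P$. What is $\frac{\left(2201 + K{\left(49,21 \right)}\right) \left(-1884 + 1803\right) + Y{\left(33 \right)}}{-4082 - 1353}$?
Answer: $\frac{5118504}{157615} \approx 32.475$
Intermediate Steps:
$Y{\left(c \right)} = - \frac{c}{29}$ ($Y{\left(c \right)} = c \left(- \frac{1}{29}\right) = - \frac{c}{29}$)
$\frac{\left(2201 + K{\left(49,21 \right)}\right) \left(-1884 + 1803\right) + Y{\left(33 \right)}}{-4082 - 1353} = \frac{\left(2201 + \left(27 - 49\right)\right) \left(-1884 + 1803\right) - \frac{33}{29}}{-4082 - 1353} = \frac{\left(2201 + \left(27 - 49\right)\right) \left(-81\right) - \frac{33}{29}}{-5435} = \left(\left(2201 - 22\right) \left(-81\right) - \frac{33}{29}\right) \left(- \frac{1}{5435}\right) = \left(2179 \left(-81\right) - \frac{33}{29}\right) \left(- \frac{1}{5435}\right) = \left(-176499 - \frac{33}{29}\right) \left(- \frac{1}{5435}\right) = \left(- \frac{5118504}{29}\right) \left(- \frac{1}{5435}\right) = \frac{5118504}{157615}$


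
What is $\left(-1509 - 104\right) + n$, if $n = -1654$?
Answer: $-3267$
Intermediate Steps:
$\left(-1509 - 104\right) + n = \left(-1509 - 104\right) - 1654 = -1613 - 1654 = -3267$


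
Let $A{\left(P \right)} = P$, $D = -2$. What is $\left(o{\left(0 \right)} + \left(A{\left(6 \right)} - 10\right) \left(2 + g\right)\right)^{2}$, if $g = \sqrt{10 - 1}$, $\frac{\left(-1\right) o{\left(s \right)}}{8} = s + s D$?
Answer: $400$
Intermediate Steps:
$o{\left(s \right)} = 8 s$ ($o{\left(s \right)} = - 8 \left(s + s \left(-2\right)\right) = - 8 \left(s - 2 s\right) = - 8 \left(- s\right) = 8 s$)
$g = 3$ ($g = \sqrt{9} = 3$)
$\left(o{\left(0 \right)} + \left(A{\left(6 \right)} - 10\right) \left(2 + g\right)\right)^{2} = \left(8 \cdot 0 + \left(6 - 10\right) \left(2 + 3\right)\right)^{2} = \left(0 - 20\right)^{2} = \left(-20\right)^{2} = 400$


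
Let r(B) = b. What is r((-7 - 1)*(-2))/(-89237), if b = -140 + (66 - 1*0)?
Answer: 74/89237 ≈ 0.00082925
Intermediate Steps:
b = -74 (b = -140 + (66 + 0) = -140 + 66 = -74)
r(B) = -74
r((-7 - 1)*(-2))/(-89237) = -74/(-89237) = -74*(-1/89237) = 74/89237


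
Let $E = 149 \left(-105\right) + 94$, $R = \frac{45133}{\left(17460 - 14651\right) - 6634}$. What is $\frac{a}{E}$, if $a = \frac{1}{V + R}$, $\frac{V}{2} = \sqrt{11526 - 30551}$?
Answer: $\frac{172633725}{17346013832989139} + \frac{146306250 i \sqrt{761}}{17346013832989139} \approx 9.9524 \cdot 10^{-9} + 2.3268 \cdot 10^{-7} i$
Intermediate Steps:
$V = 10 i \sqrt{761}$ ($V = 2 \sqrt{11526 - 30551} = 2 \sqrt{-19025} = 2 \cdot 5 i \sqrt{761} = 10 i \sqrt{761} \approx 275.86 i$)
$R = - \frac{45133}{3825}$ ($R = \frac{45133}{2809 - 6634} = \frac{45133}{-3825} = 45133 \left(- \frac{1}{3825}\right) = - \frac{45133}{3825} \approx -11.799$)
$a = \frac{1}{- \frac{45133}{3825} + 10 i \sqrt{761}}$ ($a = \frac{1}{10 i \sqrt{761} - \frac{45133}{3825}} = \frac{1}{- \frac{45133}{3825} + 10 i \sqrt{761}} \approx -0.00015477 - 0.0036184 i$)
$E = -15551$ ($E = -15645 + 94 = -15551$)
$\frac{a}{E} = \frac{- \frac{172633725}{1115427550189} - \frac{146306250 i \sqrt{761}}{1115427550189}}{-15551} = \left(- \frac{172633725}{1115427550189} - \frac{146306250 i \sqrt{761}}{1115427550189}\right) \left(- \frac{1}{15551}\right) = \frac{172633725}{17346013832989139} + \frac{146306250 i \sqrt{761}}{17346013832989139}$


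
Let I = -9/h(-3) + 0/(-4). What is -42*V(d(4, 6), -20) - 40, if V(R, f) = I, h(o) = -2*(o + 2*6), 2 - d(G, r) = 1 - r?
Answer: -61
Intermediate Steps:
d(G, r) = 1 + r (d(G, r) = 2 - (1 - r) = 2 + (-1 + r) = 1 + r)
h(o) = -24 - 2*o (h(o) = -2*(o + 12) = -2*(12 + o) = -24 - 2*o)
I = ½ (I = -9/(-24 - 2*(-3)) + 0/(-4) = -9/(-24 + 6) + 0*(-¼) = -9/(-18) + 0 = -9*(-1/18) + 0 = ½ + 0 = ½ ≈ 0.50000)
V(R, f) = ½
-42*V(d(4, 6), -20) - 40 = -42*½ - 40 = -21 - 40 = -61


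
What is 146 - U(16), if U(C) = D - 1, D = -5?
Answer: 152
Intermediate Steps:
U(C) = -6 (U(C) = -5 - 1 = -6)
146 - U(16) = 146 - 1*(-6) = 146 + 6 = 152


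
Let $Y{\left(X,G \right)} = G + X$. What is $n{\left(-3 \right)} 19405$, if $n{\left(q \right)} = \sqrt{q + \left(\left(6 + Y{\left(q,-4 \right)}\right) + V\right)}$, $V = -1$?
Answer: $19405 i \sqrt{5} \approx 43391.0 i$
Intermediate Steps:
$n{\left(q \right)} = \sqrt{1 + 2 q}$ ($n{\left(q \right)} = \sqrt{q + \left(\left(6 + \left(-4 + q\right)\right) - 1\right)} = \sqrt{q + \left(\left(2 + q\right) - 1\right)} = \sqrt{q + \left(1 + q\right)} = \sqrt{1 + 2 q}$)
$n{\left(-3 \right)} 19405 = \sqrt{1 + 2 \left(-3\right)} 19405 = \sqrt{1 - 6} \cdot 19405 = \sqrt{-5} \cdot 19405 = i \sqrt{5} \cdot 19405 = 19405 i \sqrt{5}$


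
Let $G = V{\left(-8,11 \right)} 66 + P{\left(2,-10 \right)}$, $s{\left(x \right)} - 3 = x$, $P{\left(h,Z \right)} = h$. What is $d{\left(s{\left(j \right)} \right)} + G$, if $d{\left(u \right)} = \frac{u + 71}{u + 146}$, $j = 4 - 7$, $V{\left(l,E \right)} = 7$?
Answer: $\frac{67815}{146} \approx 464.49$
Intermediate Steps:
$j = -3$
$s{\left(x \right)} = 3 + x$
$d{\left(u \right)} = \frac{71 + u}{146 + u}$
$G = 464$ ($G = 7 \cdot 66 + 2 = 462 + 2 = 464$)
$d{\left(s{\left(j \right)} \right)} + G = \frac{71 + \left(3 - 3\right)}{146 + \left(3 - 3\right)} + 464 = \frac{71 + 0}{146 + 0} + 464 = \frac{1}{146} \cdot 71 + 464 = \frac{71}{146} + 464 = \frac{67815}{146}$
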